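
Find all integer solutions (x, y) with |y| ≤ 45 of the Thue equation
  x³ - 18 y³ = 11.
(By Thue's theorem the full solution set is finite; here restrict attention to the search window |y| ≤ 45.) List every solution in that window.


The equation is x³ - 18y³ = 11. For fixed y, x³ = 18·y³ + 11, so a solution requires the RHS to be a perfect cube.
Strategy: iterate y from -45 to 45, compute RHS = 18·y³ + 11, and check whether it is a (positive or negative) perfect cube.
Check small values of y:
  y = 0: RHS = 11 is not a perfect cube.
  y = 1: RHS = 29 is not a perfect cube.
  y = -1: RHS = -7 is not a perfect cube.
  y = 2: RHS = 155 is not a perfect cube.
  y = -2: RHS = -133 is not a perfect cube.
  y = 3: RHS = 497 is not a perfect cube.
  y = -3: RHS = -475 is not a perfect cube.
Continuing the search up to |y| = 45 finds no solutions either.
No (x, y) in the scanned range satisfies the equation.

No integer solutions with |y| ≤ 45.


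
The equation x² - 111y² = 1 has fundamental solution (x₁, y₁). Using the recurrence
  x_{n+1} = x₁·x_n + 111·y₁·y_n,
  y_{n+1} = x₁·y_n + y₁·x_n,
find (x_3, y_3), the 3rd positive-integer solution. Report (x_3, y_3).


Step 1: Find the fundamental solution (x₁, y₁) of x² - 111y² = 1.
  Expand √111 as a continued fraction. a₀ = ⌊√111⌋ = 10; iterate m_{k+1} = d_k·a_k − m_k, d_{k+1} = (111 − m_{k+1}²)/d_k, a_{k+1} = ⌊(a₀ + m_{k+1})/d_{k+1}⌋ (starting m₀ = 0, d₀ = 1), with convergents p_k = a_k·p_{k-1} + p_{k-2}, q_k = a_k·q_{k-1} + q_{k-2} (p₋₁ = 1, q₋₁ = 0):
  k = 0: a₀ = 10; p₀/q₀ = 10/1; p₀² − 111·q₀² = 100 − 111 = -11.
  k = 1: m = 10, d = 11, a = ⌊(10 + 10)/11⌋ = 1; p/q = (1·10 + 1)/(1·1 + 0) = 11/1; p² − 111·q² = 121 − 111 = 10.
  k = 2: m = 1, d = 10, a = ⌊(10 + 1)/10⌋ = 1; p/q = (1·11 + 10)/(1·1 + 1) = 21/2; p² − 111·q² = 441 − 444 = -3.
  k = 3: m = 9, d = 3, a = ⌊(10 + 9)/3⌋ = 6; p/q = (6·21 + 11)/(6·2 + 1) = 137/13; p² − 111·q² = 18769 − 18759 = 10.
  k = 4: m = 9, d = 10, a = ⌊(10 + 9)/10⌋ = 1; p/q = (1·137 + 21)/(1·13 + 2) = 158/15; p² − 111·q² = 24964 − 24975 = -11.
  k = 5: m = 1, d = 11, a = ⌊(10 + 1)/11⌋ = 1; p/q = (1·158 + 137)/(1·15 + 13) = 295/28; p² − 111·q² = 87025 − 87024 = 1.
  The first convergent with p² − 111·q² = 1 gives the fundamental solution (x₁, y₁) = (295, 28).
Step 2: Apply the recurrence (x_{n+1}, y_{n+1}) = (x₁x_n + 111y₁y_n, x₁y_n + y₁x_n) repeatedly.
  From (x_1, y_1) = (295, 28): x_2 = 295·295 + 111·28·28 = 174049; y_2 = 295·28 + 28·295 = 16520.
  From (x_2, y_2) = (174049, 16520): x_3 = 295·174049 + 111·28·16520 = 102688615; y_3 = 295·16520 + 28·174049 = 9746772.
Step 3: Verify x_3² - 111·y_3² = 10544951650618225 - 10544951650618224 = 1 (should be 1). ✓

(x_1, y_1) = (295, 28); (x_3, y_3) = (102688615, 9746772).


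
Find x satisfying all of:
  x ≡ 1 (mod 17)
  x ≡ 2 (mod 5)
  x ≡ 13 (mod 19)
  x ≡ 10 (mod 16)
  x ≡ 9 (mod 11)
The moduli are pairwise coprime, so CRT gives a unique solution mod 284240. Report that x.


Product of moduli M = 17 · 5 · 19 · 16 · 11 = 284240.
Merge one congruence at a time:
  Start: x ≡ 1 (mod 17).
  Combine with x ≡ 2 (mod 5); new modulus lcm = 85.
    Write x = 1 + 17·t and substitute into x ≡ 2 (mod 5): 17·t ≡ 2 − 1 = 1 (mod 5).
    Reduce coefficients mod 5: 2·t ≡ 1 (mod 5).
    The inverse of 2 mod 5 is 3 (since 2·3 = 6 = 1·5 + 1), so t ≡ 3·1 = 3 ≡ 3 (mod 5).
    Then x = 1 + 17·3 = 52, valid modulo lcm(17, 5) = 85: x ≡ 52 (mod 85).
  Combine with x ≡ 13 (mod 19); new modulus lcm = 1615.
    Write x = 52 + 85·t and substitute into x ≡ 13 (mod 19): 85·t ≡ 13 − 52 = -39 (mod 19).
    Reduce coefficients mod 19: 9·t ≡ 18 (mod 19).
    The inverse of 9 mod 19 is 17 (since 9·17 = 153 = 8·19 + 1), so t ≡ 17·18 = 306 ≡ 2 (mod 19).
    Then x = 52 + 85·2 = 222, valid modulo lcm(85, 19) = 1615: x ≡ 222 (mod 1615).
  Combine with x ≡ 10 (mod 16); new modulus lcm = 25840.
    Write x = 222 + 1615·t and substitute into x ≡ 10 (mod 16): 1615·t ≡ 10 − 222 = -212 (mod 16).
    Reduce coefficients mod 16: 15·t ≡ 12 (mod 16).
    The inverse of 15 mod 16 is 15 (since 15·15 = 225 = 14·16 + 1), so t ≡ 15·12 = 180 ≡ 4 (mod 16).
    Then x = 222 + 1615·4 = 6682, valid modulo lcm(1615, 16) = 25840: x ≡ 6682 (mod 25840).
  Combine with x ≡ 9 (mod 11); new modulus lcm = 284240.
    Write x = 6682 + 25840·t and substitute into x ≡ 9 (mod 11): 25840·t ≡ 9 − 6682 = -6673 (mod 11).
    Reduce coefficients mod 11: 1·t ≡ 4 (mod 11).
    So t ≡ 4 (mod 11).
    Then x = 6682 + 25840·4 = 110042, valid modulo lcm(25840, 11) = 284240: x ≡ 110042 (mod 284240).
Verify against each original: 110042 mod 17 = 1, 110042 mod 5 = 2, 110042 mod 19 = 13, 110042 mod 16 = 10, 110042 mod 11 = 9.

x ≡ 110042 (mod 284240).


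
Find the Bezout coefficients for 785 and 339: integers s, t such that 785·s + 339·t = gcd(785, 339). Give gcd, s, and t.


Euclidean algorithm on (785, 339) — divide until remainder is 0:
  785 = 2 · 339 + 107
  339 = 3 · 107 + 18
  107 = 5 · 18 + 17
  18 = 1 · 17 + 1
  17 = 17 · 1 + 0
gcd(785, 339) = 1.
Track Bezout coefficients alongside the remainders: start with r₀ = 785 = a·1 + b·0 (s = 1, t = 0) and r₁ = 339 = a·0 + b·1 (s = 0, t = 1); each new remainder r_{k+1} = r_{k-1} − q_k·r_k inherits s_{k+1} = s_{k-1} − q_k·s_k, t_{k+1} = t_{k-1} − q_k·t_k, so r_k = a·s_k + b·t_k at every step:
  q = 2: r = 107, s = 1 − 2·0 = 1, t = 0 − 2·1 = -2  (check: 785·1 + 339·(-2) = 107)
  q = 3: r = 18, s = 0 − 3·1 = -3, t = 1 − 3·(-2) = 7  (check: 785·(-3) + 339·7 = 18)
  q = 5: r = 17, s = 1 − 5·(-3) = 16, t = -2 − 5·7 = -37  (check: 785·16 + 339·(-37) = 17)
  q = 1: r = 1, s = -3 − 1·16 = -19, t = 7 − 1·(-37) = 44  (check: 785·(-19) + 339·44 = 1)
The row with r = 1 (the gcd) gives the Bezout coefficients s = -19, t = 44.
Result: 785 · (-19) + 339 · (44) = 1.

gcd(785, 339) = 1; s = -19, t = 44 (check: 785·(-19) + 339·44 = 1).


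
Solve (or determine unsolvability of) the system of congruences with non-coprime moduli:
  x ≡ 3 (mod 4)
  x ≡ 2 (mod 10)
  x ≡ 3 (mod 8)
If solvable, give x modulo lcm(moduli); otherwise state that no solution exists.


Moduli 4, 10, 8 are not pairwise coprime, so CRT works modulo lcm(m_i) when all pairwise compatibility conditions hold.
Pairwise compatibility: gcd(m_i, m_j) must divide a_i - a_j for every pair.
Merge one congruence at a time:
  Start: x ≡ 3 (mod 4).
  Combine with x ≡ 2 (mod 10): gcd(4, 10) = 2, and 2 - 3 = -1 is NOT divisible by 2.
    ⇒ system is inconsistent (no integer solution).

No solution (the system is inconsistent).


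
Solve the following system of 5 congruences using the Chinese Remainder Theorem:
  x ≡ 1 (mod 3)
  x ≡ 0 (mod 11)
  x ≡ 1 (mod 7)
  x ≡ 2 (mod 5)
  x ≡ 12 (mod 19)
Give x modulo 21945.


Product of moduli M = 3 · 11 · 7 · 5 · 19 = 21945.
Merge one congruence at a time:
  Start: x ≡ 1 (mod 3).
  Combine with x ≡ 0 (mod 11); new modulus lcm = 33.
    Write x = 1 + 3·t and substitute into x ≡ 0 (mod 11): 3·t ≡ 0 − 1 = -1 (mod 11).
    Reduce coefficients mod 11: 3·t ≡ 10 (mod 11).
    The inverse of 3 mod 11 is 4 (since 3·4 = 12 = 1·11 + 1), so t ≡ 4·10 = 40 ≡ 7 (mod 11).
    Then x = 1 + 3·7 = 22, valid modulo lcm(3, 11) = 33: x ≡ 22 (mod 33).
  Combine with x ≡ 1 (mod 7); new modulus lcm = 231.
    Write x = 22 + 33·t and substitute into x ≡ 1 (mod 7): 33·t ≡ 1 − 22 = -21 (mod 7).
    Reduce coefficients mod 7: 5·t ≡ 0 (mod 7).
    The inverse of 5 mod 7 is 3 (since 5·3 = 15 = 2·7 + 1), so t ≡ 3·0 = 0 ≡ 0 (mod 7).
    Then x = 22 + 33·0 = 22, valid modulo lcm(33, 7) = 231: x ≡ 22 (mod 231).
  Combine with x ≡ 2 (mod 5); new modulus lcm = 1155.
    Write x = 22 + 231·t and substitute into x ≡ 2 (mod 5): 231·t ≡ 2 − 22 = -20 (mod 5).
    Reduce coefficients mod 5: 1·t ≡ 0 (mod 5).
    So t ≡ 0 (mod 5).
    Then x = 22 + 231·0 = 22, valid modulo lcm(231, 5) = 1155: x ≡ 22 (mod 1155).
  Combine with x ≡ 12 (mod 19); new modulus lcm = 21945.
    Write x = 22 + 1155·t and substitute into x ≡ 12 (mod 19): 1155·t ≡ 12 − 22 = -10 (mod 19).
    Reduce coefficients mod 19: 15·t ≡ 9 (mod 19).
    The inverse of 15 mod 19 is 14 (since 15·14 = 210 = 11·19 + 1), so t ≡ 14·9 = 126 ≡ 12 (mod 19).
    Then x = 22 + 1155·12 = 13882, valid modulo lcm(1155, 19) = 21945: x ≡ 13882 (mod 21945).
Verify against each original: 13882 mod 3 = 1, 13882 mod 11 = 0, 13882 mod 7 = 1, 13882 mod 5 = 2, 13882 mod 19 = 12.

x ≡ 13882 (mod 21945).


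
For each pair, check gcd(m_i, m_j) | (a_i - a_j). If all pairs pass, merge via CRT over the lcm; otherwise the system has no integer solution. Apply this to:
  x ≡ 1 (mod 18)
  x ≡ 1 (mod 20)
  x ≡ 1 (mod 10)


Moduli 18, 20, 10 are not pairwise coprime, so CRT works modulo lcm(m_i) when all pairwise compatibility conditions hold.
Pairwise compatibility: gcd(m_i, m_j) must divide a_i - a_j for every pair.
Merge one congruence at a time:
  Start: x ≡ 1 (mod 18).
  Combine with x ≡ 1 (mod 20): gcd(18, 20) = 2; 1 - 1 = 0, which IS divisible by 2, so compatible.
    Write x = 1 + 18·t and substitute into x ≡ 1 (mod 20): 18·t ≡ 1 − 1 = 0 (mod 20).
    Divide the congruence (and modulus) by g = 2: 9·t ≡ 0 (mod 10).
    The inverse of 9 mod 10 is 9 (since 9·9 = 81 = 8·10 + 1), so t ≡ 9·0 = 0 ≡ 0 (mod 10).
    Then x = 1 + 18·0 = 1, valid modulo lcm(18, 20) = 180: x ≡ 1 (mod 180).
  Combine with x ≡ 1 (mod 10): gcd(180, 10) = 10; 1 - 1 = 0, which IS divisible by 10, so compatible.
    Write x = 1 + 180·t and substitute into x ≡ 1 (mod 10): 180·t ≡ 1 − 1 = 0 (mod 10).
    Divide the congruence (and modulus) by g = 10: 18·t ≡ 0 (mod 1).
    Modulo 1 every t works; take t = 0.
    Then x = 1 + 180·0 = 1, valid modulo lcm(180, 10) = 180: x ≡ 1 (mod 180).
Verify: 1 mod 18 = 1, 1 mod 20 = 1, 1 mod 10 = 1.

x ≡ 1 (mod 180).


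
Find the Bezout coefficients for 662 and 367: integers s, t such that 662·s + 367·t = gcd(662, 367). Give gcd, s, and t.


Euclidean algorithm on (662, 367) — divide until remainder is 0:
  662 = 1 · 367 + 295
  367 = 1 · 295 + 72
  295 = 4 · 72 + 7
  72 = 10 · 7 + 2
  7 = 3 · 2 + 1
  2 = 2 · 1 + 0
gcd(662, 367) = 1.
Track Bezout coefficients alongside the remainders: start with r₀ = 662 = a·1 + b·0 (s = 1, t = 0) and r₁ = 367 = a·0 + b·1 (s = 0, t = 1); each new remainder r_{k+1} = r_{k-1} − q_k·r_k inherits s_{k+1} = s_{k-1} − q_k·s_k, t_{k+1} = t_{k-1} − q_k·t_k, so r_k = a·s_k + b·t_k at every step:
  q = 1: r = 295, s = 1 − 1·0 = 1, t = 0 − 1·1 = -1  (check: 662·1 + 367·(-1) = 295)
  q = 1: r = 72, s = 0 − 1·1 = -1, t = 1 − 1·(-1) = 2  (check: 662·(-1) + 367·2 = 72)
  q = 4: r = 7, s = 1 − 4·(-1) = 5, t = -1 − 4·2 = -9  (check: 662·5 + 367·(-9) = 7)
  q = 10: r = 2, s = -1 − 10·5 = -51, t = 2 − 10·(-9) = 92  (check: 662·(-51) + 367·92 = 2)
  q = 3: r = 1, s = 5 − 3·(-51) = 158, t = -9 − 3·92 = -285  (check: 662·158 + 367·(-285) = 1)
The row with r = 1 (the gcd) gives the Bezout coefficients s = 158, t = -285.
Result: 662 · (158) + 367 · (-285) = 1.

gcd(662, 367) = 1; s = 158, t = -285 (check: 662·158 + 367·(-285) = 1).


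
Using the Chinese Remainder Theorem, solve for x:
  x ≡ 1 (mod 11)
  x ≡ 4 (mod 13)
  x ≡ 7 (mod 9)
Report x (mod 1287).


Moduli 11, 13, 9 are pairwise coprime; by CRT there is a unique solution modulo M = 11 · 13 · 9 = 1287.
Solve pairwise, accumulating the modulus:
  Start with x ≡ 1 (mod 11).
  Combine with x ≡ 4 (mod 13): since gcd(11, 13) = 1, we get a unique residue mod 143.
    Write x = 1 + 11·t and substitute into x ≡ 4 (mod 13): 11·t ≡ 4 − 1 = 3 (mod 13).
    The inverse of 11 mod 13 is 6 (since 11·6 = 66 = 5·13 + 1), so t ≡ 6·3 = 18 ≡ 5 (mod 13).
    Then x = 1 + 11·5 = 56, valid modulo lcm(11, 13) = 143: x ≡ 56 (mod 143).
  Combine with x ≡ 7 (mod 9): since gcd(143, 9) = 1, we get a unique residue mod 1287.
    Write x = 56 + 143·t and substitute into x ≡ 7 (mod 9): 143·t ≡ 7 − 56 = -49 (mod 9).
    Reduce coefficients mod 9: 8·t ≡ 5 (mod 9).
    The inverse of 8 mod 9 is 8 (since 8·8 = 64 = 7·9 + 1), so t ≡ 8·5 = 40 ≡ 4 (mod 9).
    Then x = 56 + 143·4 = 628, valid modulo lcm(143, 9) = 1287: x ≡ 628 (mod 1287).
Verify: 628 mod 11 = 1 ✓, 628 mod 13 = 4 ✓, 628 mod 9 = 7 ✓.

x ≡ 628 (mod 1287).


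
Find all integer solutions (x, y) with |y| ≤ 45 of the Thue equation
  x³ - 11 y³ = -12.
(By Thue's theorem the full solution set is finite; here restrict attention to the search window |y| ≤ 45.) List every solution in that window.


The equation is x³ - 11y³ = -12. For fixed y, x³ = 11·y³ − 12, so a solution requires the RHS to be a perfect cube.
Strategy: iterate y from -45 to 45, compute RHS = 11·y³ − 12, and check whether it is a (positive or negative) perfect cube.
Check small values of y:
  y = 0: RHS = -12 is not a perfect cube.
  y = 1: RHS = -1 = (-1)³ ⇒ x = -1 works.
  y = -1: RHS = -23 is not a perfect cube.
  y = 2: RHS = 76 is not a perfect cube.
  y = -2: RHS = -100 is not a perfect cube.
  y = 3: RHS = 285 is not a perfect cube.
  y = -3: RHS = -309 is not a perfect cube.
Continuing the search up to |y| = 45 finds no further solutions beyond those listed.
Collected solutions: (-1, 1).

Solutions (with |y| ≤ 45): (-1, 1).


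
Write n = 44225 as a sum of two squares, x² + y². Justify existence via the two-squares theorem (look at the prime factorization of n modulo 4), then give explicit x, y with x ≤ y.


Step 1: Factor n = 44225 = 5^2 · 29 · 61.
Step 2: Check the mod-4 condition on each prime factor: 5 ≡ 1 (mod 4), exponent 2; 29 ≡ 1 (mod 4), exponent 1; 61 ≡ 1 (mod 4), exponent 1.
All primes ≡ 3 (mod 4) appear to even exponent (or don't appear), so by the two-squares theorem n IS expressible as a sum of two squares.
Step 3: Build a representation. Group n = k² · m with k = 5 and m = 29 · 61 = 1769 (a product of primes ≡ 1 (mod 4)); a representation of m scales to one of n via (k·x)² + (k·y)² = k²(x² + y²). Each prime p ≡ 1 (mod 4) is itself a sum of two squares; find a² by testing p − a² for a perfect square:
  29: 29 − 1² = 28, 29 − 2² = 25 = 5² ⇒ 29 = 2² + 5².
  61: 61 − 1² = 60, 61 − 2² = 57, 61 − 3² = 52, 61 − 4² = 45, 61 − 5² = 36 = 6² ⇒ 61 = 5² + 6².
  Combine using the Brahmagupta–Fibonacci identity (a² + b²)(c² + d²) = (ac − bd)² + (ad + bc)² = (ac + bd)² + (ad − bc)²:
  29 · 61 = 1769: from (2² + 5²)(5² + 6²), take (2·5 − 5·6, 2·6 + 5·5) = (10 − 30, 12 + 25) = (-20, 37); dropping signs (only squares matter) gives (20, 37); check 20² + 37² = 400 + 1369 = 1769 ✓.
  Scale by k = 5: (5·20, 5·37) = (100, 185).
Step 4: Order so x ≤ y and verify: 100² + 185² = 10000 + 34225 = 44225 = n. ✓

n = 44225 = 100² + 185² (one valid representation with x ≤ y).


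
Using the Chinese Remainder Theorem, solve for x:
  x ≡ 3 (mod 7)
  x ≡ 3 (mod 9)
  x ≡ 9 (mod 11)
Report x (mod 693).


Moduli 7, 9, 11 are pairwise coprime; by CRT there is a unique solution modulo M = 7 · 9 · 11 = 693.
Solve pairwise, accumulating the modulus:
  Start with x ≡ 3 (mod 7).
  Combine with x ≡ 3 (mod 9): since gcd(7, 9) = 1, we get a unique residue mod 63.
    Write x = 3 + 7·t and substitute into x ≡ 3 (mod 9): 7·t ≡ 3 − 3 = 0 (mod 9).
    The inverse of 7 mod 9 is 4 (since 7·4 = 28 = 3·9 + 1), so t ≡ 4·0 = 0 ≡ 0 (mod 9).
    Then x = 3 + 7·0 = 3, valid modulo lcm(7, 9) = 63: x ≡ 3 (mod 63).
  Combine with x ≡ 9 (mod 11): since gcd(63, 11) = 1, we get a unique residue mod 693.
    Write x = 3 + 63·t and substitute into x ≡ 9 (mod 11): 63·t ≡ 9 − 3 = 6 (mod 11).
    Reduce coefficients mod 11: 8·t ≡ 6 (mod 11).
    The inverse of 8 mod 11 is 7 (since 8·7 = 56 = 5·11 + 1), so t ≡ 7·6 = 42 ≡ 9 (mod 11).
    Then x = 3 + 63·9 = 570, valid modulo lcm(63, 11) = 693: x ≡ 570 (mod 693).
Verify: 570 mod 7 = 3 ✓, 570 mod 9 = 3 ✓, 570 mod 11 = 9 ✓.

x ≡ 570 (mod 693).


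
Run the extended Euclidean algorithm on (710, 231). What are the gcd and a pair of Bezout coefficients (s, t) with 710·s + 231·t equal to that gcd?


Euclidean algorithm on (710, 231) — divide until remainder is 0:
  710 = 3 · 231 + 17
  231 = 13 · 17 + 10
  17 = 1 · 10 + 7
  10 = 1 · 7 + 3
  7 = 2 · 3 + 1
  3 = 3 · 1 + 0
gcd(710, 231) = 1.
Track Bezout coefficients alongside the remainders: start with r₀ = 710 = a·1 + b·0 (s = 1, t = 0) and r₁ = 231 = a·0 + b·1 (s = 0, t = 1); each new remainder r_{k+1} = r_{k-1} − q_k·r_k inherits s_{k+1} = s_{k-1} − q_k·s_k, t_{k+1} = t_{k-1} − q_k·t_k, so r_k = a·s_k + b·t_k at every step:
  q = 3: r = 17, s = 1 − 3·0 = 1, t = 0 − 3·1 = -3  (check: 710·1 + 231·(-3) = 17)
  q = 13: r = 10, s = 0 − 13·1 = -13, t = 1 − 13·(-3) = 40  (check: 710·(-13) + 231·40 = 10)
  q = 1: r = 7, s = 1 − 1·(-13) = 14, t = -3 − 1·40 = -43  (check: 710·14 + 231·(-43) = 7)
  q = 1: r = 3, s = -13 − 1·14 = -27, t = 40 − 1·(-43) = 83  (check: 710·(-27) + 231·83 = 3)
  q = 2: r = 1, s = 14 − 2·(-27) = 68, t = -43 − 2·83 = -209  (check: 710·68 + 231·(-209) = 1)
The row with r = 1 (the gcd) gives the Bezout coefficients s = 68, t = -209.
Result: 710 · (68) + 231 · (-209) = 1.

gcd(710, 231) = 1; s = 68, t = -209 (check: 710·68 + 231·(-209) = 1).


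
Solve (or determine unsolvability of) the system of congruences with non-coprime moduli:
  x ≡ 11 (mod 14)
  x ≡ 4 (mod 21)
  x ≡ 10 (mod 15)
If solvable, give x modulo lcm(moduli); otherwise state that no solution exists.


Moduli 14, 21, 15 are not pairwise coprime, so CRT works modulo lcm(m_i) when all pairwise compatibility conditions hold.
Pairwise compatibility: gcd(m_i, m_j) must divide a_i - a_j for every pair.
Merge one congruence at a time:
  Start: x ≡ 11 (mod 14).
  Combine with x ≡ 4 (mod 21): gcd(14, 21) = 7; 4 - 11 = -7, which IS divisible by 7, so compatible.
    Write x = 11 + 14·t and substitute into x ≡ 4 (mod 21): 14·t ≡ 4 − 11 = -7 (mod 21).
    Divide the congruence (and modulus) by g = 7: 2·t ≡ -1 (mod 3).
    Reduce coefficients mod 3: 2·t ≡ 2 (mod 3).
    The inverse of 2 mod 3 is 2 (since 2·2 = 4 = 1·3 + 1), so t ≡ 2·2 = 4 ≡ 1 (mod 3).
    Then x = 11 + 14·1 = 25, valid modulo lcm(14, 21) = 42: x ≡ 25 (mod 42).
  Combine with x ≡ 10 (mod 15): gcd(42, 15) = 3; 10 - 25 = -15, which IS divisible by 3, so compatible.
    Write x = 25 + 42·t and substitute into x ≡ 10 (mod 15): 42·t ≡ 10 − 25 = -15 (mod 15).
    Divide the congruence (and modulus) by g = 3: 14·t ≡ -5 (mod 5).
    Reduce coefficients mod 5: 4·t ≡ 0 (mod 5).
    The inverse of 4 mod 5 is 4 (since 4·4 = 16 = 3·5 + 1), so t ≡ 4·0 = 0 ≡ 0 (mod 5).
    Then x = 25 + 42·0 = 25, valid modulo lcm(42, 15) = 210: x ≡ 25 (mod 210).
Verify: 25 mod 14 = 11, 25 mod 21 = 4, 25 mod 15 = 10.

x ≡ 25 (mod 210).


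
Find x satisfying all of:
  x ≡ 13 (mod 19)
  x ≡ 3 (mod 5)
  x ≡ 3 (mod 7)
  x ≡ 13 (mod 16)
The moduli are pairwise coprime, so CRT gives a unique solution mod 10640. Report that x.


Product of moduli M = 19 · 5 · 7 · 16 = 10640.
Merge one congruence at a time:
  Start: x ≡ 13 (mod 19).
  Combine with x ≡ 3 (mod 5); new modulus lcm = 95.
    Write x = 13 + 19·t and substitute into x ≡ 3 (mod 5): 19·t ≡ 3 − 13 = -10 (mod 5).
    Reduce coefficients mod 5: 4·t ≡ 0 (mod 5).
    The inverse of 4 mod 5 is 4 (since 4·4 = 16 = 3·5 + 1), so t ≡ 4·0 = 0 ≡ 0 (mod 5).
    Then x = 13 + 19·0 = 13, valid modulo lcm(19, 5) = 95: x ≡ 13 (mod 95).
  Combine with x ≡ 3 (mod 7); new modulus lcm = 665.
    Write x = 13 + 95·t and substitute into x ≡ 3 (mod 7): 95·t ≡ 3 − 13 = -10 (mod 7).
    Reduce coefficients mod 7: 4·t ≡ 4 (mod 7).
    The inverse of 4 mod 7 is 2 (since 4·2 = 8 = 1·7 + 1), so t ≡ 2·4 = 8 ≡ 1 (mod 7).
    Then x = 13 + 95·1 = 108, valid modulo lcm(95, 7) = 665: x ≡ 108 (mod 665).
  Combine with x ≡ 13 (mod 16); new modulus lcm = 10640.
    Write x = 108 + 665·t and substitute into x ≡ 13 (mod 16): 665·t ≡ 13 − 108 = -95 (mod 16).
    Reduce coefficients mod 16: 9·t ≡ 1 (mod 16).
    The inverse of 9 mod 16 is 9 (since 9·9 = 81 = 5·16 + 1), so t ≡ 9·1 = 9 ≡ 9 (mod 16).
    Then x = 108 + 665·9 = 6093, valid modulo lcm(665, 16) = 10640: x ≡ 6093 (mod 10640).
Verify against each original: 6093 mod 19 = 13, 6093 mod 5 = 3, 6093 mod 7 = 3, 6093 mod 16 = 13.

x ≡ 6093 (mod 10640).


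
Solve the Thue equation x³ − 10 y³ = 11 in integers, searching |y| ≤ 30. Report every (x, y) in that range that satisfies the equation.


The equation is x³ - 10y³ = 11. For fixed y, x³ = 10·y³ + 11, so a solution requires the RHS to be a perfect cube.
Strategy: iterate y from -30 to 30, compute RHS = 10·y³ + 11, and check whether it is a (positive or negative) perfect cube.
Check small values of y:
  y = 0: RHS = 11 is not a perfect cube.
  y = 1: RHS = 21 is not a perfect cube.
  y = -1: RHS = 1 = (1)³ ⇒ x = 1 works.
  y = 2: RHS = 91 is not a perfect cube.
  y = -2: RHS = -69 is not a perfect cube.
  y = 3: RHS = 281 is not a perfect cube.
  y = -3: RHS = -259 is not a perfect cube.
Continuing the search up to |y| = 30 finds no further solutions beyond those listed.
Collected solutions: (1, -1).

Solutions (with |y| ≤ 30): (1, -1).


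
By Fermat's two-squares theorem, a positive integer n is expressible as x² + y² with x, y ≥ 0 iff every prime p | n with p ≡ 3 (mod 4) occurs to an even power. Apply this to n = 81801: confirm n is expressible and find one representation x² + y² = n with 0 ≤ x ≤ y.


Step 1: Factor n = 81801 = 3^2 · 61 · 149.
Step 2: Check the mod-4 condition on each prime factor: 3 ≡ 3 (mod 4), exponent 2 (must be even); 61 ≡ 1 (mod 4), exponent 1; 149 ≡ 1 (mod 4), exponent 1.
All primes ≡ 3 (mod 4) appear to even exponent (or don't appear), so by the two-squares theorem n IS expressible as a sum of two squares.
Step 3: Build a representation. Group n = k² · m with k = 3 and m = 61 · 149 = 9089 (a product of primes ≡ 1 (mod 4)); a representation of m scales to one of n via (k·x)² + (k·y)² = k²(x² + y²). Each prime p ≡ 1 (mod 4) is itself a sum of two squares; find a² by testing p − a² for a perfect square:
  61: 61 − 1² = 60, 61 − 2² = 57, 61 − 3² = 52, 61 − 4² = 45, 61 − 5² = 36 = 6² ⇒ 61 = 5² + 6².
  149: 149 − 1² = 148, 149 − 2² = 145, 149 − 3² = 140, 149 − 4² = 133, 149 − 5² = 124, 149 − 6² = 113, 149 − 7² = 100 = 10² ⇒ 149 = 7² + 10².
  Combine using the Brahmagupta–Fibonacci identity (a² + b²)(c² + d²) = (ac − bd)² + (ad + bc)² = (ac + bd)² + (ad − bc)²:
  61 · 149 = 9089: from (5² + 6²)(7² + 10²), take (5·7 − 6·10, 5·10 + 6·7) = (35 − 60, 50 + 42) = (-25, 92); dropping signs (only squares matter) gives (25, 92); check 25² + 92² = 625 + 8464 = 9089 ✓.
  Scale by k = 3: (3·25, 3·92) = (75, 276).
Step 4: Order so x ≤ y and verify: 75² + 276² = 5625 + 76176 = 81801 = n. ✓

n = 81801 = 75² + 276² (one valid representation with x ≤ y).


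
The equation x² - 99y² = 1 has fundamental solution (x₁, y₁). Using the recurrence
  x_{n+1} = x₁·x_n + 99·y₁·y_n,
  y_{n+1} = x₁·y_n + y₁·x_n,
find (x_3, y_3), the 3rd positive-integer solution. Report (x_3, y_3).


Step 1: Find the fundamental solution (x₁, y₁) of x² - 99y² = 1.
  Expand √99 as a continued fraction. a₀ = ⌊√99⌋ = 9; iterate m_{k+1} = d_k·a_k − m_k, d_{k+1} = (99 − m_{k+1}²)/d_k, a_{k+1} = ⌊(a₀ + m_{k+1})/d_{k+1}⌋ (starting m₀ = 0, d₀ = 1), with convergents p_k = a_k·p_{k-1} + p_{k-2}, q_k = a_k·q_{k-1} + q_{k-2} (p₋₁ = 1, q₋₁ = 0):
  k = 0: a₀ = 9; p₀/q₀ = 9/1; p₀² − 99·q₀² = 81 − 99 = -18.
  k = 1: m = 9, d = 18, a = ⌊(9 + 9)/18⌋ = 1; p/q = (1·9 + 1)/(1·1 + 0) = 10/1; p² − 99·q² = 100 − 99 = 1.
  The first convergent with p² − 99·q² = 1 gives the fundamental solution (x₁, y₁) = (10, 1).
Step 2: Apply the recurrence (x_{n+1}, y_{n+1}) = (x₁x_n + 99y₁y_n, x₁y_n + y₁x_n) repeatedly.
  From (x_1, y_1) = (10, 1): x_2 = 10·10 + 99·1·1 = 199; y_2 = 10·1 + 1·10 = 20.
  From (x_2, y_2) = (199, 20): x_3 = 10·199 + 99·1·20 = 3970; y_3 = 10·20 + 1·199 = 399.
Step 3: Verify x_3² - 99·y_3² = 15760900 - 15760899 = 1 (should be 1). ✓

(x_1, y_1) = (10, 1); (x_3, y_3) = (3970, 399).


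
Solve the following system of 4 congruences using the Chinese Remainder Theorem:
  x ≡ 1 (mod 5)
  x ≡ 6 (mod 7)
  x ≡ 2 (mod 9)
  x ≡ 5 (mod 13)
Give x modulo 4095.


Product of moduli M = 5 · 7 · 9 · 13 = 4095.
Merge one congruence at a time:
  Start: x ≡ 1 (mod 5).
  Combine with x ≡ 6 (mod 7); new modulus lcm = 35.
    Write x = 1 + 5·t and substitute into x ≡ 6 (mod 7): 5·t ≡ 6 − 1 = 5 (mod 7).
    The inverse of 5 mod 7 is 3 (since 5·3 = 15 = 2·7 + 1), so t ≡ 3·5 = 15 ≡ 1 (mod 7).
    Then x = 1 + 5·1 = 6, valid modulo lcm(5, 7) = 35: x ≡ 6 (mod 35).
  Combine with x ≡ 2 (mod 9); new modulus lcm = 315.
    Write x = 6 + 35·t and substitute into x ≡ 2 (mod 9): 35·t ≡ 2 − 6 = -4 (mod 9).
    Reduce coefficients mod 9: 8·t ≡ 5 (mod 9).
    The inverse of 8 mod 9 is 8 (since 8·8 = 64 = 7·9 + 1), so t ≡ 8·5 = 40 ≡ 4 (mod 9).
    Then x = 6 + 35·4 = 146, valid modulo lcm(35, 9) = 315: x ≡ 146 (mod 315).
  Combine with x ≡ 5 (mod 13); new modulus lcm = 4095.
    Write x = 146 + 315·t and substitute into x ≡ 5 (mod 13): 315·t ≡ 5 − 146 = -141 (mod 13).
    Reduce coefficients mod 13: 3·t ≡ 2 (mod 13).
    The inverse of 3 mod 13 is 9 (since 3·9 = 27 = 2·13 + 1), so t ≡ 9·2 = 18 ≡ 5 (mod 13).
    Then x = 146 + 315·5 = 1721, valid modulo lcm(315, 13) = 4095: x ≡ 1721 (mod 4095).
Verify against each original: 1721 mod 5 = 1, 1721 mod 7 = 6, 1721 mod 9 = 2, 1721 mod 13 = 5.

x ≡ 1721 (mod 4095).


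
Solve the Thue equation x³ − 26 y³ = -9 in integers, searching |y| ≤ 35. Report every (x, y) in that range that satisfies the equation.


The equation is x³ - 26y³ = -9. For fixed y, x³ = 26·y³ − 9, so a solution requires the RHS to be a perfect cube.
Strategy: iterate y from -35 to 35, compute RHS = 26·y³ − 9, and check whether it is a (positive or negative) perfect cube.
Check small values of y:
  y = 0: RHS = -9 is not a perfect cube.
  y = 1: RHS = 17 is not a perfect cube.
  y = -1: RHS = -35 is not a perfect cube.
  y = 2: RHS = 199 is not a perfect cube.
  y = -2: RHS = -217 is not a perfect cube.
  y = 3: RHS = 693 is not a perfect cube.
  y = -3: RHS = -711 is not a perfect cube.
Continuing the search up to |y| = 35 finds no solutions either.
No (x, y) in the scanned range satisfies the equation.

No integer solutions with |y| ≤ 35.


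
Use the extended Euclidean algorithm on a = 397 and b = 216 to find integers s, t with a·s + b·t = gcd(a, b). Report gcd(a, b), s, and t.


Euclidean algorithm on (397, 216) — divide until remainder is 0:
  397 = 1 · 216 + 181
  216 = 1 · 181 + 35
  181 = 5 · 35 + 6
  35 = 5 · 6 + 5
  6 = 1 · 5 + 1
  5 = 5 · 1 + 0
gcd(397, 216) = 1.
Track Bezout coefficients alongside the remainders: start with r₀ = 397 = a·1 + b·0 (s = 1, t = 0) and r₁ = 216 = a·0 + b·1 (s = 0, t = 1); each new remainder r_{k+1} = r_{k-1} − q_k·r_k inherits s_{k+1} = s_{k-1} − q_k·s_k, t_{k+1} = t_{k-1} − q_k·t_k, so r_k = a·s_k + b·t_k at every step:
  q = 1: r = 181, s = 1 − 1·0 = 1, t = 0 − 1·1 = -1  (check: 397·1 + 216·(-1) = 181)
  q = 1: r = 35, s = 0 − 1·1 = -1, t = 1 − 1·(-1) = 2  (check: 397·(-1) + 216·2 = 35)
  q = 5: r = 6, s = 1 − 5·(-1) = 6, t = -1 − 5·2 = -11  (check: 397·6 + 216·(-11) = 6)
  q = 5: r = 5, s = -1 − 5·6 = -31, t = 2 − 5·(-11) = 57  (check: 397·(-31) + 216·57 = 5)
  q = 1: r = 1, s = 6 − 1·(-31) = 37, t = -11 − 1·57 = -68  (check: 397·37 + 216·(-68) = 1)
The row with r = 1 (the gcd) gives the Bezout coefficients s = 37, t = -68.
Result: 397 · (37) + 216 · (-68) = 1.

gcd(397, 216) = 1; s = 37, t = -68 (check: 397·37 + 216·(-68) = 1).


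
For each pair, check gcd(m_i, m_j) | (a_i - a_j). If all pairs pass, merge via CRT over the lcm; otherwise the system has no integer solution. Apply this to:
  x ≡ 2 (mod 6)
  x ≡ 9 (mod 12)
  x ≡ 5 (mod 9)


Moduli 6, 12, 9 are not pairwise coprime, so CRT works modulo lcm(m_i) when all pairwise compatibility conditions hold.
Pairwise compatibility: gcd(m_i, m_j) must divide a_i - a_j for every pair.
Merge one congruence at a time:
  Start: x ≡ 2 (mod 6).
  Combine with x ≡ 9 (mod 12): gcd(6, 12) = 6, and 9 - 2 = 7 is NOT divisible by 6.
    ⇒ system is inconsistent (no integer solution).

No solution (the system is inconsistent).


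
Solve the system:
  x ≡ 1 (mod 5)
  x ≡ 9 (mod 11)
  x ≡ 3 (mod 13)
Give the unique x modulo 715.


Moduli 5, 11, 13 are pairwise coprime; by CRT there is a unique solution modulo M = 5 · 11 · 13 = 715.
Solve pairwise, accumulating the modulus:
  Start with x ≡ 1 (mod 5).
  Combine with x ≡ 9 (mod 11): since gcd(5, 11) = 1, we get a unique residue mod 55.
    Write x = 1 + 5·t and substitute into x ≡ 9 (mod 11): 5·t ≡ 9 − 1 = 8 (mod 11).
    The inverse of 5 mod 11 is 9 (since 5·9 = 45 = 4·11 + 1), so t ≡ 9·8 = 72 ≡ 6 (mod 11).
    Then x = 1 + 5·6 = 31, valid modulo lcm(5, 11) = 55: x ≡ 31 (mod 55).
  Combine with x ≡ 3 (mod 13): since gcd(55, 13) = 1, we get a unique residue mod 715.
    Write x = 31 + 55·t and substitute into x ≡ 3 (mod 13): 55·t ≡ 3 − 31 = -28 (mod 13).
    Reduce coefficients mod 13: 3·t ≡ 11 (mod 13).
    The inverse of 3 mod 13 is 9 (since 3·9 = 27 = 2·13 + 1), so t ≡ 9·11 = 99 ≡ 8 (mod 13).
    Then x = 31 + 55·8 = 471, valid modulo lcm(55, 13) = 715: x ≡ 471 (mod 715).
Verify: 471 mod 5 = 1 ✓, 471 mod 11 = 9 ✓, 471 mod 13 = 3 ✓.

x ≡ 471 (mod 715).


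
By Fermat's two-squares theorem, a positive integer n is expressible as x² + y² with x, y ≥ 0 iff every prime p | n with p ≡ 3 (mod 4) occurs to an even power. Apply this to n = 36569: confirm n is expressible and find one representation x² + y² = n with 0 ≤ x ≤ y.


Step 1: Factor n = 36569 = 13 · 29 · 97.
Step 2: Check the mod-4 condition on each prime factor: 13 ≡ 1 (mod 4), exponent 1; 29 ≡ 1 (mod 4), exponent 1; 97 ≡ 1 (mod 4), exponent 1.
All primes ≡ 3 (mod 4) appear to even exponent (or don't appear), so by the two-squares theorem n IS expressible as a sum of two squares.
Step 3: Build a representation. Here n = 13 · 29 · 97 is a product of primes ≡ 1 (mod 4). Each prime p ≡ 1 (mod 4) is itself a sum of two squares; find a² by testing p − a² for a perfect square:
  13: 13 − 1² = 12, 13 − 2² = 9 = 3² ⇒ 13 = 2² + 3².
  29: 29 − 1² = 28, 29 − 2² = 25 = 5² ⇒ 29 = 2² + 5².
  97: 97 − 1² = 96, 97 − 2² = 93, 97 − 3² = 88, 97 − 4² = 81 = 9² ⇒ 97 = 4² + 9².
  Combine using the Brahmagupta–Fibonacci identity (a² + b²)(c² + d²) = (ac − bd)² + (ad + bc)² = (ac + bd)² + (ad − bc)²:
  13 · 29 = 377: from (2² + 3²)(2² + 5²), take (2·2 − 3·5, 2·5 + 3·2) = (4 − 15, 10 + 6) = (-11, 16); dropping signs (only squares matter) gives (11, 16); check 11² + 16² = 121 + 256 = 377 ✓.
  377 · 97 = 36569: from (11² + 16²)(4² + 9²), take (11·4 − 16·9, 11·9 + 16·4) = (44 − 144, 99 + 64) = (-100, 163); dropping signs (only squares matter) gives (100, 163); check 100² + 163² = 10000 + 26569 = 36569 ✓.
Step 4: Order so x ≤ y and verify: 100² + 163² = 10000 + 26569 = 36569 = n. ✓

n = 36569 = 100² + 163² (one valid representation with x ≤ y).


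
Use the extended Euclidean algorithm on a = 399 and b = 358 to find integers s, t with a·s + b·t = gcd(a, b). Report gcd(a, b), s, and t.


Euclidean algorithm on (399, 358) — divide until remainder is 0:
  399 = 1 · 358 + 41
  358 = 8 · 41 + 30
  41 = 1 · 30 + 11
  30 = 2 · 11 + 8
  11 = 1 · 8 + 3
  8 = 2 · 3 + 2
  3 = 1 · 2 + 1
  2 = 2 · 1 + 0
gcd(399, 358) = 1.
Track Bezout coefficients alongside the remainders: start with r₀ = 399 = a·1 + b·0 (s = 1, t = 0) and r₁ = 358 = a·0 + b·1 (s = 0, t = 1); each new remainder r_{k+1} = r_{k-1} − q_k·r_k inherits s_{k+1} = s_{k-1} − q_k·s_k, t_{k+1} = t_{k-1} − q_k·t_k, so r_k = a·s_k + b·t_k at every step:
  q = 1: r = 41, s = 1 − 1·0 = 1, t = 0 − 1·1 = -1  (check: 399·1 + 358·(-1) = 41)
  q = 8: r = 30, s = 0 − 8·1 = -8, t = 1 − 8·(-1) = 9  (check: 399·(-8) + 358·9 = 30)
  q = 1: r = 11, s = 1 − 1·(-8) = 9, t = -1 − 1·9 = -10  (check: 399·9 + 358·(-10) = 11)
  q = 2: r = 8, s = -8 − 2·9 = -26, t = 9 − 2·(-10) = 29  (check: 399·(-26) + 358·29 = 8)
  q = 1: r = 3, s = 9 − 1·(-26) = 35, t = -10 − 1·29 = -39  (check: 399·35 + 358·(-39) = 3)
  q = 2: r = 2, s = -26 − 2·35 = -96, t = 29 − 2·(-39) = 107  (check: 399·(-96) + 358·107 = 2)
  q = 1: r = 1, s = 35 − 1·(-96) = 131, t = -39 − 1·107 = -146  (check: 399·131 + 358·(-146) = 1)
The row with r = 1 (the gcd) gives the Bezout coefficients s = 131, t = -146.
Result: 399 · (131) + 358 · (-146) = 1.

gcd(399, 358) = 1; s = 131, t = -146 (check: 399·131 + 358·(-146) = 1).


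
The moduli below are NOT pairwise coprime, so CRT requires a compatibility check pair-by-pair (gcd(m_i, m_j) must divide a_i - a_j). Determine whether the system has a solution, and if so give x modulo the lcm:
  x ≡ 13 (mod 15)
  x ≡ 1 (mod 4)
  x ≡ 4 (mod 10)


Moduli 15, 4, 10 are not pairwise coprime, so CRT works modulo lcm(m_i) when all pairwise compatibility conditions hold.
Pairwise compatibility: gcd(m_i, m_j) must divide a_i - a_j for every pair.
Merge one congruence at a time:
  Start: x ≡ 13 (mod 15).
  Combine with x ≡ 1 (mod 4): gcd(15, 4) = 1; 1 - 13 = -12, which IS divisible by 1, so compatible.
    Write x = 13 + 15·t and substitute into x ≡ 1 (mod 4): 15·t ≡ 1 − 13 = -12 (mod 4).
    Reduce coefficients mod 4: 3·t ≡ 0 (mod 4).
    The inverse of 3 mod 4 is 3 (since 3·3 = 9 = 2·4 + 1), so t ≡ 3·0 = 0 ≡ 0 (mod 4).
    Then x = 13 + 15·0 = 13, valid modulo lcm(15, 4) = 60: x ≡ 13 (mod 60).
  Combine with x ≡ 4 (mod 10): gcd(60, 10) = 10, and 4 - 13 = -9 is NOT divisible by 10.
    ⇒ system is inconsistent (no integer solution).

No solution (the system is inconsistent).


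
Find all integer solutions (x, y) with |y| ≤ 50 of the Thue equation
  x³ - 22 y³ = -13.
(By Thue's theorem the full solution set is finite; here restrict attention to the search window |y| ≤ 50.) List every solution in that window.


The equation is x³ - 22y³ = -13. For fixed y, x³ = 22·y³ − 13, so a solution requires the RHS to be a perfect cube.
Strategy: iterate y from -50 to 50, compute RHS = 22·y³ − 13, and check whether it is a (positive or negative) perfect cube.
Check small values of y:
  y = 0: RHS = -13 is not a perfect cube.
  y = 1: RHS = 9 is not a perfect cube.
  y = -1: RHS = -35 is not a perfect cube.
  y = 2: RHS = 163 is not a perfect cube.
  y = -2: RHS = -189 is not a perfect cube.
  y = 3: RHS = 581 is not a perfect cube.
  y = -3: RHS = -607 is not a perfect cube.
Continuing the search up to |y| = 50 finds no solutions either.
No (x, y) in the scanned range satisfies the equation.

No integer solutions with |y| ≤ 50.


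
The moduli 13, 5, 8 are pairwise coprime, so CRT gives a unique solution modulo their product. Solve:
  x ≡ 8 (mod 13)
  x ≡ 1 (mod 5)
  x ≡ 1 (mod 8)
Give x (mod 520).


Moduli 13, 5, 8 are pairwise coprime; by CRT there is a unique solution modulo M = 13 · 5 · 8 = 520.
Solve pairwise, accumulating the modulus:
  Start with x ≡ 8 (mod 13).
  Combine with x ≡ 1 (mod 5): since gcd(13, 5) = 1, we get a unique residue mod 65.
    Write x = 8 + 13·t and substitute into x ≡ 1 (mod 5): 13·t ≡ 1 − 8 = -7 (mod 5).
    Reduce coefficients mod 5: 3·t ≡ 3 (mod 5).
    The inverse of 3 mod 5 is 2 (since 3·2 = 6 = 1·5 + 1), so t ≡ 2·3 = 6 ≡ 1 (mod 5).
    Then x = 8 + 13·1 = 21, valid modulo lcm(13, 5) = 65: x ≡ 21 (mod 65).
  Combine with x ≡ 1 (mod 8): since gcd(65, 8) = 1, we get a unique residue mod 520.
    Write x = 21 + 65·t and substitute into x ≡ 1 (mod 8): 65·t ≡ 1 − 21 = -20 (mod 8).
    Reduce coefficients mod 8: 1·t ≡ 4 (mod 8).
    So t ≡ 4 (mod 8).
    Then x = 21 + 65·4 = 281, valid modulo lcm(65, 8) = 520: x ≡ 281 (mod 520).
Verify: 281 mod 13 = 8 ✓, 281 mod 5 = 1 ✓, 281 mod 8 = 1 ✓.

x ≡ 281 (mod 520).


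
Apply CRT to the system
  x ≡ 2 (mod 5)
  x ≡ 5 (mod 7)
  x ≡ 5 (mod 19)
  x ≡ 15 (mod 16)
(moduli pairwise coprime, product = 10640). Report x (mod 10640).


Product of moduli M = 5 · 7 · 19 · 16 = 10640.
Merge one congruence at a time:
  Start: x ≡ 2 (mod 5).
  Combine with x ≡ 5 (mod 7); new modulus lcm = 35.
    Write x = 2 + 5·t and substitute into x ≡ 5 (mod 7): 5·t ≡ 5 − 2 = 3 (mod 7).
    The inverse of 5 mod 7 is 3 (since 5·3 = 15 = 2·7 + 1), so t ≡ 3·3 = 9 ≡ 2 (mod 7).
    Then x = 2 + 5·2 = 12, valid modulo lcm(5, 7) = 35: x ≡ 12 (mod 35).
  Combine with x ≡ 5 (mod 19); new modulus lcm = 665.
    Write x = 12 + 35·t and substitute into x ≡ 5 (mod 19): 35·t ≡ 5 − 12 = -7 (mod 19).
    Reduce coefficients mod 19: 16·t ≡ 12 (mod 19).
    The inverse of 16 mod 19 is 6 (since 16·6 = 96 = 5·19 + 1), so t ≡ 6·12 = 72 ≡ 15 (mod 19).
    Then x = 12 + 35·15 = 537, valid modulo lcm(35, 19) = 665: x ≡ 537 (mod 665).
  Combine with x ≡ 15 (mod 16); new modulus lcm = 10640.
    Write x = 537 + 665·t and substitute into x ≡ 15 (mod 16): 665·t ≡ 15 − 537 = -522 (mod 16).
    Reduce coefficients mod 16: 9·t ≡ 6 (mod 16).
    The inverse of 9 mod 16 is 9 (since 9·9 = 81 = 5·16 + 1), so t ≡ 9·6 = 54 ≡ 6 (mod 16).
    Then x = 537 + 665·6 = 4527, valid modulo lcm(665, 16) = 10640: x ≡ 4527 (mod 10640).
Verify against each original: 4527 mod 5 = 2, 4527 mod 7 = 5, 4527 mod 19 = 5, 4527 mod 16 = 15.

x ≡ 4527 (mod 10640).


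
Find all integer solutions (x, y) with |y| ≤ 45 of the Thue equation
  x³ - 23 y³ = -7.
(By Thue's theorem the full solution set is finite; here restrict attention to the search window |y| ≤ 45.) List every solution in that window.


The equation is x³ - 23y³ = -7. For fixed y, x³ = 23·y³ − 7, so a solution requires the RHS to be a perfect cube.
Strategy: iterate y from -45 to 45, compute RHS = 23·y³ − 7, and check whether it is a (positive or negative) perfect cube.
Check small values of y:
  y = 0: RHS = -7 is not a perfect cube.
  y = 1: RHS = 16 is not a perfect cube.
  y = -1: RHS = -30 is not a perfect cube.
  y = 2: RHS = 177 is not a perfect cube.
  y = -2: RHS = -191 is not a perfect cube.
  y = 3: RHS = 614 is not a perfect cube.
  y = -3: RHS = -628 is not a perfect cube.
Continuing the search up to |y| = 45 finds no solutions either.
No (x, y) in the scanned range satisfies the equation.

No integer solutions with |y| ≤ 45.


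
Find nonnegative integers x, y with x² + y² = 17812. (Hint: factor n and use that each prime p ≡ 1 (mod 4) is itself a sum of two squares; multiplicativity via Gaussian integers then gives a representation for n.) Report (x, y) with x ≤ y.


Step 1: Factor n = 17812 = 2^2 · 61 · 73.
Step 2: Check the mod-4 condition on each prime factor: 2 = 2 (special); 61 ≡ 1 (mod 4), exponent 1; 73 ≡ 1 (mod 4), exponent 1.
All primes ≡ 3 (mod 4) appear to even exponent (or don't appear), so by the two-squares theorem n IS expressible as a sum of two squares.
Step 3: Build a representation. Group n = k² · m with k = 2 and m = 61 · 73 = 4453 (a product of primes ≡ 1 (mod 4)); a representation of m scales to one of n via (k·x)² + (k·y)² = k²(x² + y²). Each prime p ≡ 1 (mod 4) is itself a sum of two squares; find a² by testing p − a² for a perfect square:
  61: 61 − 1² = 60, 61 − 2² = 57, 61 − 3² = 52, 61 − 4² = 45, 61 − 5² = 36 = 6² ⇒ 61 = 5² + 6².
  73: 73 − 1² = 72, 73 − 2² = 69, 73 − 3² = 64 = 8² ⇒ 73 = 3² + 8².
  Combine using the Brahmagupta–Fibonacci identity (a² + b²)(c² + d²) = (ac − bd)² + (ad + bc)² = (ac + bd)² + (ad − bc)²:
  61 · 73 = 4453: from (5² + 6²)(3² + 8²), take (5·3 − 6·8, 5·8 + 6·3) = (15 − 48, 40 + 18) = (-33, 58); dropping signs (only squares matter) gives (33, 58); check 33² + 58² = 1089 + 3364 = 4453 ✓.
  Scale by k = 2: (2·33, 2·58) = (66, 116).
Step 4: Order so x ≤ y and verify: 66² + 116² = 4356 + 13456 = 17812 = n. ✓

n = 17812 = 66² + 116² (one valid representation with x ≤ y).
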